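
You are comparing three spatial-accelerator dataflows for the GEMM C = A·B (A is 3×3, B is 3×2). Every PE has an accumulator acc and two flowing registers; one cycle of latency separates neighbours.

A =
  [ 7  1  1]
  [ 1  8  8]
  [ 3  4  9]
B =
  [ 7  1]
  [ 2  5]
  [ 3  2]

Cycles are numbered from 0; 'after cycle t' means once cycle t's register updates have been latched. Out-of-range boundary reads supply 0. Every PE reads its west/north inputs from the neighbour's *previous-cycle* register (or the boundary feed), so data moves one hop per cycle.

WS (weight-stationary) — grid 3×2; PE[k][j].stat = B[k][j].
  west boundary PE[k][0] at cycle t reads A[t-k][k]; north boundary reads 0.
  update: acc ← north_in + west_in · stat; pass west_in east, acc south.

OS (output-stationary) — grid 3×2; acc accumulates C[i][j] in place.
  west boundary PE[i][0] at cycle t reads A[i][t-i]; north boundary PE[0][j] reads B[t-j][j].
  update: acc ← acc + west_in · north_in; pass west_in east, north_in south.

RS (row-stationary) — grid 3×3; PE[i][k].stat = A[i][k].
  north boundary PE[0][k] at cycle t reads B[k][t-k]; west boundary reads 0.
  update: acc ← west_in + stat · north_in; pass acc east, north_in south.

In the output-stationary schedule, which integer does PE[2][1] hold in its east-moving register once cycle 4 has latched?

OS on a 3×2 grid — tracing PE[2][1] and its feeders:
  c0 r1c1: 0 / 0 / 0
  c0 r2c0: 0 / 0 / 0
  c0 r2c1: 0 / 0 / 0
  c1 r1c1: 0 / 0 / 0
  c1 r2c0: 0 / 0 / 0
  c1 r2c1: 0 / 0 / 0
  c2 r1c1: 1 / 1 / 1
  c2 r2c0: 21 / 3 / 7
  c2 r2c1: 0 / 0 / 0
  c3 r1c1: 41 / 8 / 5
  c3 r2c0: 29 / 4 / 2
  c3 r2c1: 3 / 3 / 1
  c4 r1c1: 57 / 8 / 2
  c4 r2c0: 56 / 9 / 3
  c4 r2c1: 23 / 4 / 5

register = 4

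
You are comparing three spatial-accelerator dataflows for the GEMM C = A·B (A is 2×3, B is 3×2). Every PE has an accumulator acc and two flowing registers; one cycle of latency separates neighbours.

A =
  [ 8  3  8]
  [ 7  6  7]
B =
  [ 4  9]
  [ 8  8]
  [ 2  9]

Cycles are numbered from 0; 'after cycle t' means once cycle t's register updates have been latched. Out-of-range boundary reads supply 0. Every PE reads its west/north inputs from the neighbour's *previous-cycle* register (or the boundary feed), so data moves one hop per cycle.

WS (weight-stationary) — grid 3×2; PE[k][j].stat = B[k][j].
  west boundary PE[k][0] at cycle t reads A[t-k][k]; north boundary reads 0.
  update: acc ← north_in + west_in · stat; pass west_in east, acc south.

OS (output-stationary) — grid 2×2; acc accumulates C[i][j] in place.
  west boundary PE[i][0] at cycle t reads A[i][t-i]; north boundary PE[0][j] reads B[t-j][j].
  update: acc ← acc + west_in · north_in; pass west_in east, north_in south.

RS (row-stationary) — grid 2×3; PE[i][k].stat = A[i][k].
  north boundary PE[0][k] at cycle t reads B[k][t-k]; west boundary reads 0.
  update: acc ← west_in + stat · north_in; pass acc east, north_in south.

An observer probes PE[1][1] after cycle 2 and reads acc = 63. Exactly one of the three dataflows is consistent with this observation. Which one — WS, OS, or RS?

WS (3×2 grid), PE[1][1]:
  after 0 — PE[1][1] acc=0, pass-E 0, pass-S 0
  after 1 — PE[1][1] acc=0, pass-E 0, pass-S 0
  after 2 — PE[1][1] acc=96, pass-E 3, pass-S 96
OS (2×2 grid), PE[1][1]:
  after 0 — PE[1][1] acc=0, pass-E 0, pass-S 0
  after 1 — PE[1][1] acc=0, pass-E 0, pass-S 0
  after 2 — PE[1][1] acc=63, pass-E 7, pass-S 9
RS (2×3 grid), PE[1][1]:
  after 0 — PE[1][1] acc=0, pass-E 0, pass-S 0
  after 1 — PE[1][1] acc=0, pass-E 0, pass-S 0
  after 2 — PE[1][1] acc=76, pass-E 76, pass-S 8

dataflow = OS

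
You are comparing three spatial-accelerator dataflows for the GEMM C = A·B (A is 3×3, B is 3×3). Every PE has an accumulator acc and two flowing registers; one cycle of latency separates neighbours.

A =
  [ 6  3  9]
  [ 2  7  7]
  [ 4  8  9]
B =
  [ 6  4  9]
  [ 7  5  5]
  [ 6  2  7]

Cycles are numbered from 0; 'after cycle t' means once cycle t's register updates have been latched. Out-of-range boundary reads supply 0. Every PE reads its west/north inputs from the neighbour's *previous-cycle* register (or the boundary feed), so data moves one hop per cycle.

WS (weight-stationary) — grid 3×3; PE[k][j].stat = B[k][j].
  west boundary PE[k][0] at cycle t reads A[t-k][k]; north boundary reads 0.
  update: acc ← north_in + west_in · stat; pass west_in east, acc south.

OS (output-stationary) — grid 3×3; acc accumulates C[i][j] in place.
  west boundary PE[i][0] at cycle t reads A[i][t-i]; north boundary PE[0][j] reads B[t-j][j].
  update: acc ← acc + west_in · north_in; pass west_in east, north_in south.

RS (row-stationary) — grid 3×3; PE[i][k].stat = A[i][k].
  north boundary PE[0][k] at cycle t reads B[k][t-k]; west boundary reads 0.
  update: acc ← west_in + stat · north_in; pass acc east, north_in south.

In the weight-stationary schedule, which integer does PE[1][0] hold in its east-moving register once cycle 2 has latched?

WS 3×3: PE[1][0] cycle-by-cycle (with neighbour feeds):
  [0] (0,0) acc=36 (h:6 v:36)
  [0] (1,0) acc=0 (h:0 v:0)
  [1] (0,0) acc=12 (h:2 v:12)
  [1] (1,0) acc=57 (h:3 v:57)
  [2] (0,0) acc=24 (h:4 v:24)
  [2] (1,0) acc=61 (h:7 v:61)

register = 7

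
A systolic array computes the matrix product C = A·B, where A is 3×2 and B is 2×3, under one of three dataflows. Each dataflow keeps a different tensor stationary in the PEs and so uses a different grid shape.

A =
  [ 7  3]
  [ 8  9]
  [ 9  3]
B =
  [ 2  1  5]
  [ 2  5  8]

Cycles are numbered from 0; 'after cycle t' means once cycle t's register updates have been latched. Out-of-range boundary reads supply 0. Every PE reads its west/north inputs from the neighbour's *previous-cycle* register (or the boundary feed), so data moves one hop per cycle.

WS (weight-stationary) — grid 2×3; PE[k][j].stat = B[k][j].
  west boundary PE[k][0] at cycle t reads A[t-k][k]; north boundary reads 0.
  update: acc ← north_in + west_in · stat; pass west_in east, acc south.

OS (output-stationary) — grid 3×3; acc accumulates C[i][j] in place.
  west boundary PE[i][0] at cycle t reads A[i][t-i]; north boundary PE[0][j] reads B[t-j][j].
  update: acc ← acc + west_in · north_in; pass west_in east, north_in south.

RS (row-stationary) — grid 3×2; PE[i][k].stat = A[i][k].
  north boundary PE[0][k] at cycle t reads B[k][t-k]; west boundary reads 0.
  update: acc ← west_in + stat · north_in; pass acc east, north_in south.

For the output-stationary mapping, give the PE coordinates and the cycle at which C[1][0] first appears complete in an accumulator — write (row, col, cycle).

OS: C[1][0] accumulates in PE[1][0]:
  @0  [1,0]  acc 0  |  →0  ↓0
  @1  [1,0]  acc 16  |  →8  ↓2
  @2  [1,0]  acc 34  |  →9  ↓2

(row, col, cycle) = (1, 0, 2)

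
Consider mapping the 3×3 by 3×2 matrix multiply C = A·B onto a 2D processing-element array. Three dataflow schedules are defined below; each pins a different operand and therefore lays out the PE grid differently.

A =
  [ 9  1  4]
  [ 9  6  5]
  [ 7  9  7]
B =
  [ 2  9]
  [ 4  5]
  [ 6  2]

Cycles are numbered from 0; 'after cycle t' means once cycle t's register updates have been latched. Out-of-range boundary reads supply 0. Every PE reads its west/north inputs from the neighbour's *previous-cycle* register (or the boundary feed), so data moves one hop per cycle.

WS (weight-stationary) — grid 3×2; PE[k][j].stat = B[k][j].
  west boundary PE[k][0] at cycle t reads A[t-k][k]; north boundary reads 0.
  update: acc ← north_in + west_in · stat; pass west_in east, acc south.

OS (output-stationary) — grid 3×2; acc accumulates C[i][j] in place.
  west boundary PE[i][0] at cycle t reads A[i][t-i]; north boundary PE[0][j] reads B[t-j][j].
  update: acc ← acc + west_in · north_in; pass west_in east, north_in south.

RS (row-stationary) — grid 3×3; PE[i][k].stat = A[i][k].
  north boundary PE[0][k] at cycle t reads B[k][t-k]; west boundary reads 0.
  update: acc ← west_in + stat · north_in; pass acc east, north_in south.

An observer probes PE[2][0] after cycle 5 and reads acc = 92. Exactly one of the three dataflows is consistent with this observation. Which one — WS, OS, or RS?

WS (3×2 grid), PE[2][0]:
  0: (2,0).acc=0  regs=<0,0>
  1: (2,0).acc=0  regs=<0,0>
  2: (2,0).acc=46  regs=<4,46>
  3: (2,0).acc=72  regs=<5,72>
  4: (2,0).acc=92  regs=<7,92>
  5: (2,0).acc=0  regs=<0,0>
OS (3×2 grid), PE[2][0]:
  0: (2,0).acc=0  regs=<0,0>
  1: (2,0).acc=0  regs=<0,0>
  2: (2,0).acc=14  regs=<7,2>
  3: (2,0).acc=50  regs=<9,4>
  4: (2,0).acc=92  regs=<7,6>
  5: (2,0).acc=92  regs=<0,0>
RS (3×3 grid), PE[2][0]:
  0: (2,0).acc=0  regs=<0,0>
  1: (2,0).acc=0  regs=<0,0>
  2: (2,0).acc=14  regs=<14,2>
  3: (2,0).acc=63  regs=<63,9>
  4: (2,0).acc=0  regs=<0,0>
  5: (2,0).acc=0  regs=<0,0>

dataflow = OS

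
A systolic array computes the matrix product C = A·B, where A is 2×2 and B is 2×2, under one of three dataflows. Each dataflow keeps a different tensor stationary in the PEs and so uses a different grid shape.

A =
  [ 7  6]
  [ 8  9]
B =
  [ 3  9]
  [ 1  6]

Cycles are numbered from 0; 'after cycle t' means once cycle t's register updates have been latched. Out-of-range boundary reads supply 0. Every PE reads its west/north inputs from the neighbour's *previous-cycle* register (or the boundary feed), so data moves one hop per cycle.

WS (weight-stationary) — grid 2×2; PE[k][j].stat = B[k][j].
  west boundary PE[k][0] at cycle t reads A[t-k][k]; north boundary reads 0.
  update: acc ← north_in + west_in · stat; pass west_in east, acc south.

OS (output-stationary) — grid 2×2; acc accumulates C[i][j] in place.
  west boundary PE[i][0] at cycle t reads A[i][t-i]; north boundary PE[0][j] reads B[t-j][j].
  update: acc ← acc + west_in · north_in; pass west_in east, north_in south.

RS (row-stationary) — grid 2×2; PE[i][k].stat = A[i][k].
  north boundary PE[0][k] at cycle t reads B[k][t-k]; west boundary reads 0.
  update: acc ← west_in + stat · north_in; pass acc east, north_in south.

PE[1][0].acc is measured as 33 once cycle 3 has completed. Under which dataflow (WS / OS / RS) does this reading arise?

Under WS (2×2), PE[1][0]:
  after 0 — PE[1][0] acc=0, pass-E 0, pass-S 0
  after 1 — PE[1][0] acc=27, pass-E 6, pass-S 27
  after 2 — PE[1][0] acc=33, pass-E 9, pass-S 33
  after 3 — PE[1][0] acc=0, pass-E 0, pass-S 0
Under OS (2×2), PE[1][0]:
  after 0 — PE[1][0] acc=0, pass-E 0, pass-S 0
  after 1 — PE[1][0] acc=24, pass-E 8, pass-S 3
  after 2 — PE[1][0] acc=33, pass-E 9, pass-S 1
  after 3 — PE[1][0] acc=33, pass-E 0, pass-S 0
Under RS (2×2), PE[1][0]:
  after 0 — PE[1][0] acc=0, pass-E 0, pass-S 0
  after 1 — PE[1][0] acc=24, pass-E 24, pass-S 3
  after 2 — PE[1][0] acc=72, pass-E 72, pass-S 9
  after 3 — PE[1][0] acc=0, pass-E 0, pass-S 0

dataflow = OS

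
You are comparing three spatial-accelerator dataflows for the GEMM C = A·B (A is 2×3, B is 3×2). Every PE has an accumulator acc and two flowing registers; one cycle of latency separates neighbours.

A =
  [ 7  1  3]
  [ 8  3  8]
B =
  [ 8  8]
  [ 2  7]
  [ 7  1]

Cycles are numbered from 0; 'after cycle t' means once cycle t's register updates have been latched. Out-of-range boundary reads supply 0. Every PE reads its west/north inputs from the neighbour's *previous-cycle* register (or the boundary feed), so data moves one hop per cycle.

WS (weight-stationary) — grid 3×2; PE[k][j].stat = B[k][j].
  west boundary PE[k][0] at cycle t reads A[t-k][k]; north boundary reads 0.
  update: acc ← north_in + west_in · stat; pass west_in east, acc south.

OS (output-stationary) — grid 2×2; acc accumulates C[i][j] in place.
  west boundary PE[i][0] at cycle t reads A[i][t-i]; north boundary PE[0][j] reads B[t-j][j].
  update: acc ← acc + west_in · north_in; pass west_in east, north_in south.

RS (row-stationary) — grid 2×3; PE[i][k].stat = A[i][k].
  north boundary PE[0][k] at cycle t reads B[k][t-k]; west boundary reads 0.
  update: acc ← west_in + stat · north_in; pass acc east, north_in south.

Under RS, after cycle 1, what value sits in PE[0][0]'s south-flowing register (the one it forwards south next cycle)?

RS (2×3). Following PE[0][0] plus its west/north inputs:
  step 0 · PE0,0: acc=56; fwd→56 fwd↓8
  step 1 · PE0,0: acc=56; fwd→56 fwd↓8

register = 8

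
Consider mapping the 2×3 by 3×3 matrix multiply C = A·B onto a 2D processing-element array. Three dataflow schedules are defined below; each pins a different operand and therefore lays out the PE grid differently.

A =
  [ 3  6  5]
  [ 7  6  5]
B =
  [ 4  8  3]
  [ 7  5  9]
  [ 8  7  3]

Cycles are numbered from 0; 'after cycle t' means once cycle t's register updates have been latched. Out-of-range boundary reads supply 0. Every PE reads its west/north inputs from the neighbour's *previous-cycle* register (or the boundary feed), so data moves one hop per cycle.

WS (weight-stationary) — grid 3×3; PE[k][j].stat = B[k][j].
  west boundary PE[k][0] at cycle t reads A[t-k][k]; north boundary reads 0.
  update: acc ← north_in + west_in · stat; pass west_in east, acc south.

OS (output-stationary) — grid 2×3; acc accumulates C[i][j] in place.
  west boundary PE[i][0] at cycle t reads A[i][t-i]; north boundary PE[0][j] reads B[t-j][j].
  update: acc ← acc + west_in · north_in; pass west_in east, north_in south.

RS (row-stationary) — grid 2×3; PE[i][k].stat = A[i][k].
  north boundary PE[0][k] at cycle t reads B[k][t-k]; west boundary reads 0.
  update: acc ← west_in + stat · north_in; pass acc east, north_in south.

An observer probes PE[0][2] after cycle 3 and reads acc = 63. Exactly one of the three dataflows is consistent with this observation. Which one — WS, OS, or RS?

WS (3×3 grid), PE[0][2]:
  t=0 PE[0][2]: acc=0 h=0 v=0
  t=1 PE[0][2]: acc=0 h=0 v=0
  t=2 PE[0][2]: acc=9 h=3 v=9
  t=3 PE[0][2]: acc=21 h=7 v=21
OS (2×3 grid), PE[0][2]:
  t=0 PE[0][2]: acc=0 h=0 v=0
  t=1 PE[0][2]: acc=0 h=0 v=0
  t=2 PE[0][2]: acc=9 h=3 v=3
  t=3 PE[0][2]: acc=63 h=6 v=9
RS (2×3 grid), PE[0][2]:
  t=0 PE[0][2]: acc=0 h=0 v=0
  t=1 PE[0][2]: acc=0 h=0 v=0
  t=2 PE[0][2]: acc=94 h=94 v=8
  t=3 PE[0][2]: acc=89 h=89 v=7

dataflow = OS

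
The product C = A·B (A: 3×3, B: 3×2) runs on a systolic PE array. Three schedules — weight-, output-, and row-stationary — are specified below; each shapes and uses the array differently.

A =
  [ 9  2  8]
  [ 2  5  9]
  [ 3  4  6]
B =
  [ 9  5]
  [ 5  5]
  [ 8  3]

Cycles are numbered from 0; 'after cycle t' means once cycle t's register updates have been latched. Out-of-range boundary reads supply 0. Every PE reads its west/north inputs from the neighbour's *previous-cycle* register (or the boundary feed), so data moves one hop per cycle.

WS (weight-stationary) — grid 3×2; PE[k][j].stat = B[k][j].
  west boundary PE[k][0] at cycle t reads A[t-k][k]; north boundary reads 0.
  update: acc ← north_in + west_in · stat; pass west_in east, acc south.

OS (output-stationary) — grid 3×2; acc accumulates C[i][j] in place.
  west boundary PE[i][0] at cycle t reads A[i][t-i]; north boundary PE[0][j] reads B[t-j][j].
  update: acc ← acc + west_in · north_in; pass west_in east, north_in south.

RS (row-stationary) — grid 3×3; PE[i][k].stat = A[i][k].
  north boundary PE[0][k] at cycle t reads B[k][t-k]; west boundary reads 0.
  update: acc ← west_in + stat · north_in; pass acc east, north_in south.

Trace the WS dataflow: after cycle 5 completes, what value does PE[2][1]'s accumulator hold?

PE[2][1].acc = 53

Tracing WS — 3×2 array, target PE[2][1]:
  t=0 PE[1][1]: acc=0 h=0 v=0
  t=0 PE[2][0]: acc=0 h=0 v=0
  t=0 PE[2][1]: acc=0 h=0 v=0
  t=1 PE[1][1]: acc=0 h=0 v=0
  t=1 PE[2][0]: acc=0 h=0 v=0
  t=1 PE[2][1]: acc=0 h=0 v=0
  t=2 PE[1][1]: acc=55 h=2 v=55
  t=2 PE[2][0]: acc=155 h=8 v=155
  t=2 PE[2][1]: acc=0 h=0 v=0
  t=3 PE[1][1]: acc=35 h=5 v=35
  t=3 PE[2][0]: acc=115 h=9 v=115
  t=3 PE[2][1]: acc=79 h=8 v=79
  t=4 PE[1][1]: acc=35 h=4 v=35
  t=4 PE[2][0]: acc=95 h=6 v=95
  t=4 PE[2][1]: acc=62 h=9 v=62
  t=5 PE[1][1]: acc=0 h=0 v=0
  t=5 PE[2][0]: acc=0 h=0 v=0
  t=5 PE[2][1]: acc=53 h=6 v=53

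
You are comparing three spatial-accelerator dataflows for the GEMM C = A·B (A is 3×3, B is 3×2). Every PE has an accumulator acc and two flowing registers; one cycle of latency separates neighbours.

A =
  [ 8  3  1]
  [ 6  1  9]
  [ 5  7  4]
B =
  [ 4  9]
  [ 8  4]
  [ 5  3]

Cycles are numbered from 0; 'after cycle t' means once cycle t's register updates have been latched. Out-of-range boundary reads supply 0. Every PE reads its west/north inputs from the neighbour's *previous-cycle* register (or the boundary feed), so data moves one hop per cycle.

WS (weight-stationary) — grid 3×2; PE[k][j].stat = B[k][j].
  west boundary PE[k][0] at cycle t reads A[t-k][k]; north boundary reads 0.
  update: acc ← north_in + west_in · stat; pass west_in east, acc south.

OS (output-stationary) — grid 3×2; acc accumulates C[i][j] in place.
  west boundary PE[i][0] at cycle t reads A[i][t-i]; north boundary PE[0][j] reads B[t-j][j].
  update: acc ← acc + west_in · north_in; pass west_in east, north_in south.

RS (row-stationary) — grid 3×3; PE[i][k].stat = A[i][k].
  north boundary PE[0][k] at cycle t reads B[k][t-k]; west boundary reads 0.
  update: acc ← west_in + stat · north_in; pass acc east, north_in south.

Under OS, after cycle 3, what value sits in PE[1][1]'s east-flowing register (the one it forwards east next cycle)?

register = 1

OS on a 3×2 grid — tracing PE[1][1] and its feeders:
  step 0 · PE0,1: acc=0; fwd→0 fwd↓0
  step 0 · PE1,0: acc=0; fwd→0 fwd↓0
  step 0 · PE1,1: acc=0; fwd→0 fwd↓0
  step 1 · PE0,1: acc=72; fwd→8 fwd↓9
  step 1 · PE1,0: acc=24; fwd→6 fwd↓4
  step 1 · PE1,1: acc=0; fwd→0 fwd↓0
  step 2 · PE0,1: acc=84; fwd→3 fwd↓4
  step 2 · PE1,0: acc=32; fwd→1 fwd↓8
  step 2 · PE1,1: acc=54; fwd→6 fwd↓9
  step 3 · PE0,1: acc=87; fwd→1 fwd↓3
  step 3 · PE1,0: acc=77; fwd→9 fwd↓5
  step 3 · PE1,1: acc=58; fwd→1 fwd↓4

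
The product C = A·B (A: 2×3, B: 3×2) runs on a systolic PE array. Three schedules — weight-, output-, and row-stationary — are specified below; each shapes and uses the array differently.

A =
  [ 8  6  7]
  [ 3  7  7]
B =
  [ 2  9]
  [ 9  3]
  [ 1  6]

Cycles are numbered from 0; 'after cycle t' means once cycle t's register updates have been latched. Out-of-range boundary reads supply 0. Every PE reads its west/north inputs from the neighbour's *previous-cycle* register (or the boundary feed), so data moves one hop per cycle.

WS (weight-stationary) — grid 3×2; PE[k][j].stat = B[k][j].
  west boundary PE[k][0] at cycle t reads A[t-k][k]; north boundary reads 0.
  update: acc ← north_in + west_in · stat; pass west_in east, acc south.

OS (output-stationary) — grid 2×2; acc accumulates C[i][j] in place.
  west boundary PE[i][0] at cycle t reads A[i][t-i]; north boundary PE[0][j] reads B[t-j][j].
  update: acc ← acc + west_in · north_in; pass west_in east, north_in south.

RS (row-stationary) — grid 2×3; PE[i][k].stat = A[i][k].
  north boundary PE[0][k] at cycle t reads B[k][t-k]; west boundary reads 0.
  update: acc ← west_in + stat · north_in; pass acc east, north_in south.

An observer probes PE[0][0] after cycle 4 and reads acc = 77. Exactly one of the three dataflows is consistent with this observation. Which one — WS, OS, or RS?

dataflow = OS

— WS: 3×2; PE[0][0] trace:
  t=0 PE[0][0]: acc=16 h=8 v=16
  t=1 PE[0][0]: acc=6 h=3 v=6
  t=2 PE[0][0]: acc=0 h=0 v=0
  t=3 PE[0][0]: acc=0 h=0 v=0
  t=4 PE[0][0]: acc=0 h=0 v=0
— OS: 2×2; PE[0][0] trace:
  t=0 PE[0][0]: acc=16 h=8 v=2
  t=1 PE[0][0]: acc=70 h=6 v=9
  t=2 PE[0][0]: acc=77 h=7 v=1
  t=3 PE[0][0]: acc=77 h=0 v=0
  t=4 PE[0][0]: acc=77 h=0 v=0
— RS: 2×3; PE[0][0] trace:
  t=0 PE[0][0]: acc=16 h=16 v=2
  t=1 PE[0][0]: acc=72 h=72 v=9
  t=2 PE[0][0]: acc=0 h=0 v=0
  t=3 PE[0][0]: acc=0 h=0 v=0
  t=4 PE[0][0]: acc=0 h=0 v=0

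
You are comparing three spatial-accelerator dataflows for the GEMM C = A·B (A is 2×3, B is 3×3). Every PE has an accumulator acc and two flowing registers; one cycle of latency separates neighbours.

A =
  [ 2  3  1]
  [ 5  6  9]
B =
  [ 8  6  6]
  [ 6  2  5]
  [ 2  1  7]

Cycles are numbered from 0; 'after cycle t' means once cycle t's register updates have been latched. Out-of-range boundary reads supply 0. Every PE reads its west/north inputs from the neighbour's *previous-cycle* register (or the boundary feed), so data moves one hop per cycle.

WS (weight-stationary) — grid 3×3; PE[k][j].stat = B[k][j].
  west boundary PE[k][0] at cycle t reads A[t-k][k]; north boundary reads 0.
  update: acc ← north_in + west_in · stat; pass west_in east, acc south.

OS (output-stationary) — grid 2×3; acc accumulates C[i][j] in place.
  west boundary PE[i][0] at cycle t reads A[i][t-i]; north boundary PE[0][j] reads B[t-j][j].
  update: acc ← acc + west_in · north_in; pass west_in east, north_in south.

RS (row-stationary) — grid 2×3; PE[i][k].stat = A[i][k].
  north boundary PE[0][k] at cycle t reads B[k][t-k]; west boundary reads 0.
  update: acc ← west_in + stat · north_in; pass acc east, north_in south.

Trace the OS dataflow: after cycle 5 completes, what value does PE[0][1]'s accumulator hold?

OS on a 2×3 grid — tracing PE[0][1] and its feeders:
  step 0 · PE0,0: acc=16; fwd→2 fwd↓8
  step 0 · PE0,1: acc=0; fwd→0 fwd↓0
  step 1 · PE0,0: acc=34; fwd→3 fwd↓6
  step 1 · PE0,1: acc=12; fwd→2 fwd↓6
  step 2 · PE0,0: acc=36; fwd→1 fwd↓2
  step 2 · PE0,1: acc=18; fwd→3 fwd↓2
  step 3 · PE0,0: acc=36; fwd→0 fwd↓0
  step 3 · PE0,1: acc=19; fwd→1 fwd↓1
  step 4 · PE0,0: acc=36; fwd→0 fwd↓0
  step 4 · PE0,1: acc=19; fwd→0 fwd↓0
  step 5 · PE0,0: acc=36; fwd→0 fwd↓0
  step 5 · PE0,1: acc=19; fwd→0 fwd↓0

PE[0][1].acc = 19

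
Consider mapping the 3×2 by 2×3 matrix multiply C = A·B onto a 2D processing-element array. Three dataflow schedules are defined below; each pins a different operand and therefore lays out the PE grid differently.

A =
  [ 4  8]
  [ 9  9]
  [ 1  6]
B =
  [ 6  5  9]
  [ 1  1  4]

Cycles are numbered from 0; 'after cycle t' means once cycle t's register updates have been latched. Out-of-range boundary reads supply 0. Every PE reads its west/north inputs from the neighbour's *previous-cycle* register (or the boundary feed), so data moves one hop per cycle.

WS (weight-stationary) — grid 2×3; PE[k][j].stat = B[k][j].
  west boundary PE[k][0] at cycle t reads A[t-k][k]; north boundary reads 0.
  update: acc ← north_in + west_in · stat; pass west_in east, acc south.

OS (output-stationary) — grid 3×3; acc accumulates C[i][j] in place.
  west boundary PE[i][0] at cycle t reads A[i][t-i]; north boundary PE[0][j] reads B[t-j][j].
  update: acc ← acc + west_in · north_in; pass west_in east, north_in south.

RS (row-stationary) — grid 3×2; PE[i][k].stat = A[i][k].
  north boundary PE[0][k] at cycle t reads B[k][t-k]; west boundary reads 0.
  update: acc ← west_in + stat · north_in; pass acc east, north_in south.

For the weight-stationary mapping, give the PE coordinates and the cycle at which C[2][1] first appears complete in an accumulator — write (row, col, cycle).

(row, col, cycle) = (1, 1, 4)

WS: C[2][1] accumulates in PE[1][1]:
  cycle 0: PE[1][1] → acc 0, east 0, south 0
  cycle 1: PE[1][1] → acc 0, east 0, south 0
  cycle 2: PE[1][1] → acc 28, east 8, south 28
  cycle 3: PE[1][1] → acc 54, east 9, south 54
  cycle 4: PE[1][1] → acc 11, east 6, south 11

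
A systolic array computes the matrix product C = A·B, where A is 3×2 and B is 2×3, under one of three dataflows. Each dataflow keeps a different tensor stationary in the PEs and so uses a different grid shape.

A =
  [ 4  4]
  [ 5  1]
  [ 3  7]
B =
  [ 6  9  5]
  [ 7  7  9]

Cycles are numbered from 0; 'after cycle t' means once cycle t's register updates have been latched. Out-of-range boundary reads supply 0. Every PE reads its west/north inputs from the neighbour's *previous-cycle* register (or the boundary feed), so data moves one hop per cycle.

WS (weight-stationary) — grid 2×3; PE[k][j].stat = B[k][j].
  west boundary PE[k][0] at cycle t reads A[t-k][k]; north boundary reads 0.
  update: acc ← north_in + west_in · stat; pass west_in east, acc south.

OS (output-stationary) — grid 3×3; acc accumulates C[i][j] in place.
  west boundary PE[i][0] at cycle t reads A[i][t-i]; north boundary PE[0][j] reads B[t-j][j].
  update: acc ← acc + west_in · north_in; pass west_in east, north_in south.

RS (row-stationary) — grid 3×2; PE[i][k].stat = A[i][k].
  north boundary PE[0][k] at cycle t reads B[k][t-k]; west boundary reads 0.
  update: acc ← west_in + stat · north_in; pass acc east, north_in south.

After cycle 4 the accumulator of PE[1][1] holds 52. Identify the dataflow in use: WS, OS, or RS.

WS [2×3] PE[1][1] across cycles:
  @0  [1,1]  acc 0  |  →0  ↓0
  @1  [1,1]  acc 0  |  →0  ↓0
  @2  [1,1]  acc 64  |  →4  ↓64
  @3  [1,1]  acc 52  |  →1  ↓52
  @4  [1,1]  acc 76  |  →7  ↓76
OS [3×3] PE[1][1] across cycles:
  @0  [1,1]  acc 0  |  →0  ↓0
  @1  [1,1]  acc 0  |  →0  ↓0
  @2  [1,1]  acc 45  |  →5  ↓9
  @3  [1,1]  acc 52  |  →1  ↓7
  @4  [1,1]  acc 52  |  →0  ↓0
RS [3×2] PE[1][1] across cycles:
  @0  [1,1]  acc 0  |  →0  ↓0
  @1  [1,1]  acc 0  |  →0  ↓0
  @2  [1,1]  acc 37  |  →37  ↓7
  @3  [1,1]  acc 52  |  →52  ↓7
  @4  [1,1]  acc 34  |  →34  ↓9

dataflow = OS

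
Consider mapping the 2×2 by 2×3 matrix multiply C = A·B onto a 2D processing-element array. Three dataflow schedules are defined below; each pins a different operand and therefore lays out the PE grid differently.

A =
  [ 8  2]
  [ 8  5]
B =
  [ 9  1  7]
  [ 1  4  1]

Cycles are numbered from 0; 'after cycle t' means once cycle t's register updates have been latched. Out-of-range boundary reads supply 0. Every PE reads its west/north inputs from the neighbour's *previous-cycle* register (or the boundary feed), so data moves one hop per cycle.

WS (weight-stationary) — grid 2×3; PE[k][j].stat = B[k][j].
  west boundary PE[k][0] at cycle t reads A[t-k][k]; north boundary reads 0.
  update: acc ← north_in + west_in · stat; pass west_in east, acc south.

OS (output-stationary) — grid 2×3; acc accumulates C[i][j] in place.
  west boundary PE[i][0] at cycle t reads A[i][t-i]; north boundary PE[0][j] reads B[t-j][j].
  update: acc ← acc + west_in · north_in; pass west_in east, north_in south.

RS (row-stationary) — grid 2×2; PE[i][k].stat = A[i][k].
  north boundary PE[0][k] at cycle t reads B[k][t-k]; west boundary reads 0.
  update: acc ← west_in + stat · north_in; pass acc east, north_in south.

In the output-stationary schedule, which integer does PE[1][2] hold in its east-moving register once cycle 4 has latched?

OS 2×3: PE[1][2] cycle-by-cycle (with neighbour feeds):
  cycle 0: PE[0][2] → acc 0, east 0, south 0
  cycle 0: PE[1][1] → acc 0, east 0, south 0
  cycle 0: PE[1][2] → acc 0, east 0, south 0
  cycle 1: PE[0][2] → acc 0, east 0, south 0
  cycle 1: PE[1][1] → acc 0, east 0, south 0
  cycle 1: PE[1][2] → acc 0, east 0, south 0
  cycle 2: PE[0][2] → acc 56, east 8, south 7
  cycle 2: PE[1][1] → acc 8, east 8, south 1
  cycle 2: PE[1][2] → acc 0, east 0, south 0
  cycle 3: PE[0][2] → acc 58, east 2, south 1
  cycle 3: PE[1][1] → acc 28, east 5, south 4
  cycle 3: PE[1][2] → acc 56, east 8, south 7
  cycle 4: PE[0][2] → acc 58, east 0, south 0
  cycle 4: PE[1][1] → acc 28, east 0, south 0
  cycle 4: PE[1][2] → acc 61, east 5, south 1

register = 5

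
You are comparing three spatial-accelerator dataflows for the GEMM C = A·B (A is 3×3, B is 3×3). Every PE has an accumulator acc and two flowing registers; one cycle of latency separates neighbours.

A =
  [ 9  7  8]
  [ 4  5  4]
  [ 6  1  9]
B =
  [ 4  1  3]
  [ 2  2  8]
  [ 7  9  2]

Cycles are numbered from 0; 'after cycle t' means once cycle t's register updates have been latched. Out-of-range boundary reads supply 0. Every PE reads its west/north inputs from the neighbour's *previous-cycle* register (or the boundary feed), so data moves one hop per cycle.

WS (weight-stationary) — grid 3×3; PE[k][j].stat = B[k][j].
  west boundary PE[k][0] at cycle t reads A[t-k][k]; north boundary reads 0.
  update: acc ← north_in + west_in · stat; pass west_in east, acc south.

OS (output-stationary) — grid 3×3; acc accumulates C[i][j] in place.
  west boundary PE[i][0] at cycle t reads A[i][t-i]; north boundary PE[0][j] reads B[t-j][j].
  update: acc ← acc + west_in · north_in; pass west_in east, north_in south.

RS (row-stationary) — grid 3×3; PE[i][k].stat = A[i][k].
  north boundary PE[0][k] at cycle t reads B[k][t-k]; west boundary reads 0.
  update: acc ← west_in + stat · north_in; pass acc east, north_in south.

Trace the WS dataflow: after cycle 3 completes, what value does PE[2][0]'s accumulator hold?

PE[2][0].acc = 54

WS (3×3). Following PE[2][0] plus its west/north inputs:
  after 0 — PE[1][0] acc=0, pass-E 0, pass-S 0
  after 0 — PE[2][0] acc=0, pass-E 0, pass-S 0
  after 1 — PE[1][0] acc=50, pass-E 7, pass-S 50
  after 1 — PE[2][0] acc=0, pass-E 0, pass-S 0
  after 2 — PE[1][0] acc=26, pass-E 5, pass-S 26
  after 2 — PE[2][0] acc=106, pass-E 8, pass-S 106
  after 3 — PE[1][0] acc=26, pass-E 1, pass-S 26
  after 3 — PE[2][0] acc=54, pass-E 4, pass-S 54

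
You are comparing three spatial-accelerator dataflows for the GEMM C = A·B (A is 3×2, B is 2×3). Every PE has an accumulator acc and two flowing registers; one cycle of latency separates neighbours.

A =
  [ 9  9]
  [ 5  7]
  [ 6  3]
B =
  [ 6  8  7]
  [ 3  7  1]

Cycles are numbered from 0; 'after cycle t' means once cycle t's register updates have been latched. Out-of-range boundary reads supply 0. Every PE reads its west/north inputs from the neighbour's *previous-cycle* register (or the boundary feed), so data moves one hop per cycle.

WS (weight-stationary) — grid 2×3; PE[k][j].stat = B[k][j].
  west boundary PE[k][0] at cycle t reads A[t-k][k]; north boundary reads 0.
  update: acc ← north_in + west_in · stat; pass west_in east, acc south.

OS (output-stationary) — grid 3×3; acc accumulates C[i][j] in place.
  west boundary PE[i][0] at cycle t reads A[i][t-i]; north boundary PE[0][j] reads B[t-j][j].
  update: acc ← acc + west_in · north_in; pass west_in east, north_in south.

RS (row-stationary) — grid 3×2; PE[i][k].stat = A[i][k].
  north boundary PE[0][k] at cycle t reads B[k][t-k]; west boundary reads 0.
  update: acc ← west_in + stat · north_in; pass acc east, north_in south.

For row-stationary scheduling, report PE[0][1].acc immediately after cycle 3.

PE[0][1].acc = 72

RS (3×2). Following PE[0][1] plus its west/north inputs:
  0: (0,0).acc=54  regs=<54,6>
  0: (0,1).acc=0  regs=<0,0>
  1: (0,0).acc=72  regs=<72,8>
  1: (0,1).acc=81  regs=<81,3>
  2: (0,0).acc=63  regs=<63,7>
  2: (0,1).acc=135  regs=<135,7>
  3: (0,0).acc=0  regs=<0,0>
  3: (0,1).acc=72  regs=<72,1>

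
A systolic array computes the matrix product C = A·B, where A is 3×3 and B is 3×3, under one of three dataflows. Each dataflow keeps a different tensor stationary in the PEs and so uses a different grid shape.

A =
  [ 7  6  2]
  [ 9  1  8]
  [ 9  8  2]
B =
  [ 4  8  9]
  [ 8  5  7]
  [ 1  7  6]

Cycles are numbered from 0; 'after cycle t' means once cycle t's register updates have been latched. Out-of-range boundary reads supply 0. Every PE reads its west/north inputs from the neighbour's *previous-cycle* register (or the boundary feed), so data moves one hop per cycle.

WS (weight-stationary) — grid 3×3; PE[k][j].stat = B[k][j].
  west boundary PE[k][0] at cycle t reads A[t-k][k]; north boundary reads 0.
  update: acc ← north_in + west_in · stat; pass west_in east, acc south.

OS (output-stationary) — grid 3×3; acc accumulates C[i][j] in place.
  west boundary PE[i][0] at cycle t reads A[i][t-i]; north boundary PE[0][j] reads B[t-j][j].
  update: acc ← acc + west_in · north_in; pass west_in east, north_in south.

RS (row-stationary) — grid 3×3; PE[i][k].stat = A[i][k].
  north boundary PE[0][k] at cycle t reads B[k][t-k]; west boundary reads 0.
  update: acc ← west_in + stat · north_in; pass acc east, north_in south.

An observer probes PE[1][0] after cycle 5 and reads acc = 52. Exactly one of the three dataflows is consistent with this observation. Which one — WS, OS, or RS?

— WS: 3×3; PE[1][0] trace:
  @0  [1,0]  acc 0  |  →0  ↓0
  @1  [1,0]  acc 76  |  →6  ↓76
  @2  [1,0]  acc 44  |  →1  ↓44
  @3  [1,0]  acc 100  |  →8  ↓100
  @4  [1,0]  acc 0  |  →0  ↓0
  @5  [1,0]  acc 0  |  →0  ↓0
— OS: 3×3; PE[1][0] trace:
  @0  [1,0]  acc 0  |  →0  ↓0
  @1  [1,0]  acc 36  |  →9  ↓4
  @2  [1,0]  acc 44  |  →1  ↓8
  @3  [1,0]  acc 52  |  →8  ↓1
  @4  [1,0]  acc 52  |  →0  ↓0
  @5  [1,0]  acc 52  |  →0  ↓0
— RS: 3×3; PE[1][0] trace:
  @0  [1,0]  acc 0  |  →0  ↓0
  @1  [1,0]  acc 36  |  →36  ↓4
  @2  [1,0]  acc 72  |  →72  ↓8
  @3  [1,0]  acc 81  |  →81  ↓9
  @4  [1,0]  acc 0  |  →0  ↓0
  @5  [1,0]  acc 0  |  →0  ↓0

dataflow = OS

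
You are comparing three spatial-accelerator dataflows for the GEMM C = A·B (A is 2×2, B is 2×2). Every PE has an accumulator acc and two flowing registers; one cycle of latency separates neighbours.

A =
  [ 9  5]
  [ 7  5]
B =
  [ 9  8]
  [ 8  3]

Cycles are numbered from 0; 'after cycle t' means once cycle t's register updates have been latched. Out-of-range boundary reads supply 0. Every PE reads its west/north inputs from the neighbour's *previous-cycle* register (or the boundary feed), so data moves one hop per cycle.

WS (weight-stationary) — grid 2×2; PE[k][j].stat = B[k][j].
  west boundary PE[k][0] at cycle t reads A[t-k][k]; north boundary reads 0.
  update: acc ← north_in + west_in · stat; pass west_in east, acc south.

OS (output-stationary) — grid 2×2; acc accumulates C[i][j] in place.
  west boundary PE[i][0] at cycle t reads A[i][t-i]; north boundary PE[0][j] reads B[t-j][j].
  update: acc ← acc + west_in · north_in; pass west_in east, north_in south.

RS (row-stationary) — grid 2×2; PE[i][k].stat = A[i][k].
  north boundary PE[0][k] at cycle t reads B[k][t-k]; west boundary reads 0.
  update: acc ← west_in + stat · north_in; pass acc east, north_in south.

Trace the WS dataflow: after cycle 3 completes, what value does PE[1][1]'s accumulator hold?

PE[1][1].acc = 71

Tracing WS — 2×2 array, target PE[1][1]:
  0: (0,1).acc=0  regs=<0,0>
  0: (1,0).acc=0  regs=<0,0>
  0: (1,1).acc=0  regs=<0,0>
  1: (0,1).acc=72  regs=<9,72>
  1: (1,0).acc=121  regs=<5,121>
  1: (1,1).acc=0  regs=<0,0>
  2: (0,1).acc=56  regs=<7,56>
  2: (1,0).acc=103  regs=<5,103>
  2: (1,1).acc=87  regs=<5,87>
  3: (0,1).acc=0  regs=<0,0>
  3: (1,0).acc=0  regs=<0,0>
  3: (1,1).acc=71  regs=<5,71>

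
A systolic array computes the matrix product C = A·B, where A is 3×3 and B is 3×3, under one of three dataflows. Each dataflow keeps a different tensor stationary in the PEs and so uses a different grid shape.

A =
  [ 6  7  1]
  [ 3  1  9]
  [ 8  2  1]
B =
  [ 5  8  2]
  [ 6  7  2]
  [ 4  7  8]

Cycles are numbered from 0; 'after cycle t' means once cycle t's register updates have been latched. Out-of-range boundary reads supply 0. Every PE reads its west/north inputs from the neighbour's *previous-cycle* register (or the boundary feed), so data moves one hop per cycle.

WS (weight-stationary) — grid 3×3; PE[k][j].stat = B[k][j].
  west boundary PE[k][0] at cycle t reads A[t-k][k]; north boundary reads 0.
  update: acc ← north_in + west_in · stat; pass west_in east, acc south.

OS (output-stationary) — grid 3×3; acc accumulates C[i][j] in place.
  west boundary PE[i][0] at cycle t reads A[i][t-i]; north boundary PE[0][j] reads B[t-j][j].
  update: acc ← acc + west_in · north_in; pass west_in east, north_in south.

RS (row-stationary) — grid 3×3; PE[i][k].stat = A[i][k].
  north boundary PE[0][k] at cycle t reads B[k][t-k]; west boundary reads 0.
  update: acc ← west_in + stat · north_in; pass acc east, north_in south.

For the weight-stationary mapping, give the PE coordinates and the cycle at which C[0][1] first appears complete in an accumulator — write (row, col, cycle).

WS: C[0][1] accumulates in PE[2][1]:
  cycle 0: PE[2][1] → acc 0, east 0, south 0
  cycle 1: PE[2][1] → acc 0, east 0, south 0
  cycle 2: PE[2][1] → acc 0, east 0, south 0
  cycle 3: PE[2][1] → acc 104, east 1, south 104

(row, col, cycle) = (2, 1, 3)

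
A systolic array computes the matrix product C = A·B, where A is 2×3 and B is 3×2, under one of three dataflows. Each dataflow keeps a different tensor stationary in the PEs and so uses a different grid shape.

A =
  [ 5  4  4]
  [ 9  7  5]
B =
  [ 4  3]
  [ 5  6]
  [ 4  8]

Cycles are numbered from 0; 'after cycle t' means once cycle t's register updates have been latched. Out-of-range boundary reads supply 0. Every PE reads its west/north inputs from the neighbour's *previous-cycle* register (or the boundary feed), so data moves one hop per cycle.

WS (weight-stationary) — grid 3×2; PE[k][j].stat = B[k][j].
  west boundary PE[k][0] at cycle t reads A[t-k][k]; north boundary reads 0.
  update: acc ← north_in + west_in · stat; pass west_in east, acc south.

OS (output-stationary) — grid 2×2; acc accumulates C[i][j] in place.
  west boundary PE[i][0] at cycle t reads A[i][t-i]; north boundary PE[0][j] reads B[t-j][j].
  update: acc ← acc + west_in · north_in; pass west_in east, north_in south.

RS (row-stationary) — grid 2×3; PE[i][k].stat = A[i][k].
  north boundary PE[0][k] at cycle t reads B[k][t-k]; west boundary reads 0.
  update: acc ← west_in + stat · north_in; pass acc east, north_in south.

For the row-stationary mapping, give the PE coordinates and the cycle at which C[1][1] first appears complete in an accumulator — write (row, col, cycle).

(row, col, cycle) = (1, 2, 4)

RS — PE[1][2] is where C[1][1] collects:
  @0  [1,2]  acc 0  |  →0  ↓0
  @1  [1,2]  acc 0  |  →0  ↓0
  @2  [1,2]  acc 0  |  →0  ↓0
  @3  [1,2]  acc 91  |  →91  ↓4
  @4  [1,2]  acc 109  |  →109  ↓8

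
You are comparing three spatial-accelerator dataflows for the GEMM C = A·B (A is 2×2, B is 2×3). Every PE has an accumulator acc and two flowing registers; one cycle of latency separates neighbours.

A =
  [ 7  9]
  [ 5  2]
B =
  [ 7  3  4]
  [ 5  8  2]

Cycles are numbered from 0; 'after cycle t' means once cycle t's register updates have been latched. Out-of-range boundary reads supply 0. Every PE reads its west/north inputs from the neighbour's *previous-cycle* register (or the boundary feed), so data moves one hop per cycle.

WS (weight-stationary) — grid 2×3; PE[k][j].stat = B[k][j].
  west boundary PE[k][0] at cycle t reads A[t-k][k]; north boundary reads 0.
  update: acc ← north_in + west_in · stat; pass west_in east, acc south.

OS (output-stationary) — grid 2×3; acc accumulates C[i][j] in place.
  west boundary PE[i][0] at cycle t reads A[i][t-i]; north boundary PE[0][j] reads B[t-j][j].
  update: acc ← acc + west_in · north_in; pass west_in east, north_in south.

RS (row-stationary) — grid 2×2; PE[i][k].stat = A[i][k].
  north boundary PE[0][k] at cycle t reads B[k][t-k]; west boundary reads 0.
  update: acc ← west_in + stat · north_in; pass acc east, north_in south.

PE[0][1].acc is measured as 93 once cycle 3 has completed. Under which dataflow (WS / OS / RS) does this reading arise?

WS (2×3 grid), PE[0][1]:
  [0] (0,1) acc=0 (h:0 v:0)
  [1] (0,1) acc=21 (h:7 v:21)
  [2] (0,1) acc=15 (h:5 v:15)
  [3] (0,1) acc=0 (h:0 v:0)
OS (2×3 grid), PE[0][1]:
  [0] (0,1) acc=0 (h:0 v:0)
  [1] (0,1) acc=21 (h:7 v:3)
  [2] (0,1) acc=93 (h:9 v:8)
  [3] (0,1) acc=93 (h:0 v:0)
RS (2×2 grid), PE[0][1]:
  [0] (0,1) acc=0 (h:0 v:0)
  [1] (0,1) acc=94 (h:94 v:5)
  [2] (0,1) acc=93 (h:93 v:8)
  [3] (0,1) acc=46 (h:46 v:2)

dataflow = OS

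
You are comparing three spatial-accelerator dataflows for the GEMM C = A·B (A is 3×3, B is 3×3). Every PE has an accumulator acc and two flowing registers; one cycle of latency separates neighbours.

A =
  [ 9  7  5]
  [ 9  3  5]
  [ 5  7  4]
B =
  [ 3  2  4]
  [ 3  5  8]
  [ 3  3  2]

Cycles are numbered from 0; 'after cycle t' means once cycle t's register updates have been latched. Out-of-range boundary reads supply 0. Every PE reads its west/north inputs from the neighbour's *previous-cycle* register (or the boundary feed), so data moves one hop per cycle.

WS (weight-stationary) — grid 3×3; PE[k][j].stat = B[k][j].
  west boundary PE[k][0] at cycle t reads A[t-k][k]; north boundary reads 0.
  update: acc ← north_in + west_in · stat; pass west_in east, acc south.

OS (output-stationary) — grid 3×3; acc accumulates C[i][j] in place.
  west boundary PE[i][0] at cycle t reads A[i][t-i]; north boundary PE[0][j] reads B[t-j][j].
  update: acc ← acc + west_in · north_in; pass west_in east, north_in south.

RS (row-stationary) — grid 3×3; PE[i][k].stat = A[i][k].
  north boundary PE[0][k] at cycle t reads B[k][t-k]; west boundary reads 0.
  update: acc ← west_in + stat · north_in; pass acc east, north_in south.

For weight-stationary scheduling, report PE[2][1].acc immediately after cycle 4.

WS on a 3×3 grid — tracing PE[2][1] and its feeders:
  t=0 PE[1][1]: acc=0 h=0 v=0
  t=0 PE[2][0]: acc=0 h=0 v=0
  t=0 PE[2][1]: acc=0 h=0 v=0
  t=1 PE[1][1]: acc=0 h=0 v=0
  t=1 PE[2][0]: acc=0 h=0 v=0
  t=1 PE[2][1]: acc=0 h=0 v=0
  t=2 PE[1][1]: acc=53 h=7 v=53
  t=2 PE[2][0]: acc=63 h=5 v=63
  t=2 PE[2][1]: acc=0 h=0 v=0
  t=3 PE[1][1]: acc=33 h=3 v=33
  t=3 PE[2][0]: acc=51 h=5 v=51
  t=3 PE[2][1]: acc=68 h=5 v=68
  t=4 PE[1][1]: acc=45 h=7 v=45
  t=4 PE[2][0]: acc=48 h=4 v=48
  t=4 PE[2][1]: acc=48 h=5 v=48

PE[2][1].acc = 48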